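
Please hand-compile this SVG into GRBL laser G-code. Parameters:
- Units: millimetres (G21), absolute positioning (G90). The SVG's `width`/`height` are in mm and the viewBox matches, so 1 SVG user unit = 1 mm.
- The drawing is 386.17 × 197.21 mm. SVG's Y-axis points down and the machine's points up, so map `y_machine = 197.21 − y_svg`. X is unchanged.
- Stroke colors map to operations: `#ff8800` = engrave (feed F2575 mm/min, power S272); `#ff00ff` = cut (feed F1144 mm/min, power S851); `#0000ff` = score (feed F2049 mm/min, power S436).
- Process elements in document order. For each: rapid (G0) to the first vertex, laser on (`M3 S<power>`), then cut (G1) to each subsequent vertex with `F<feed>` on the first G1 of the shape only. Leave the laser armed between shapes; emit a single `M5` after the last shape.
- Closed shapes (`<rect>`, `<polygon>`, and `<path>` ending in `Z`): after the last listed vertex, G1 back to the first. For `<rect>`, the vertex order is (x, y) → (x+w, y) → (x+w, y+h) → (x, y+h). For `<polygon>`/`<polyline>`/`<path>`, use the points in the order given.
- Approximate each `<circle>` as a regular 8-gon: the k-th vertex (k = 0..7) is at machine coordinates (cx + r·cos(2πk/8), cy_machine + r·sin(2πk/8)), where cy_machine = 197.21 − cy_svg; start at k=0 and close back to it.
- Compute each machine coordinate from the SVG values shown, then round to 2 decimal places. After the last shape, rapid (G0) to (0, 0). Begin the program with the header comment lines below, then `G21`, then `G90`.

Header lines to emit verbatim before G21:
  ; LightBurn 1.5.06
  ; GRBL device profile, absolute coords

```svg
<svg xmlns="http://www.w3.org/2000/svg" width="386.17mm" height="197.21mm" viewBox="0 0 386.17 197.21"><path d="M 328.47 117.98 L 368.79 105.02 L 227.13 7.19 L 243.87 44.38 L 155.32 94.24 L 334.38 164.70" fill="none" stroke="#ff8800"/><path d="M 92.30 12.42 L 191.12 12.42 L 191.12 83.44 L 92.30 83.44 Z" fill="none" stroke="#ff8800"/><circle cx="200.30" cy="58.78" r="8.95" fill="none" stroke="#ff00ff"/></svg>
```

; LightBurn 1.5.06
; GRBL device profile, absolute coords
G21
G90
G0 X328.47 Y79.23
M3 S272
G1 X368.79 Y92.19 F2575
G1 X227.13 Y190.02
G1 X243.87 Y152.83
G1 X155.32 Y102.97
G1 X334.38 Y32.51
G0 X92.30 Y184.79
M3 S272
G1 X191.12 Y184.79 F2575
G1 X191.12 Y113.77
G1 X92.30 Y113.77
G1 X92.30 Y184.79
G0 X209.25 Y138.43
M3 S851
G1 X206.63 Y144.76 F1144
G1 X200.30 Y147.38
G1 X193.97 Y144.76
G1 X191.35 Y138.43
G1 X193.97 Y132.10
G1 X200.30 Y129.48
G1 X206.63 Y132.10
G1 X209.25 Y138.43
M5
G0 X0.00 Y0.00

viewBox `0 0 386.17 197.21` with mm width/height → 1 unit = 1 mm. Flip: y_m = 197.21 − y_svg.

**Shape 1** — `<path>` open polyline, stroke `#ff8800` → engrave (S272, F2575). Machine vertices: (328.47,79.23) → (368.79,92.19) → (227.13,190.02) → (243.87,152.83) → (155.32,102.97) → (334.38,32.51). Open path.

**Shape 2** — `<path>` rectangle, stroke `#ff8800` → engrave (S272, F2575). Machine vertices: (92.30,184.79) → (191.12,184.79) → (191.12,113.77) → (92.30,113.77) → (92.30,184.79). Closed: final G1 returns to the first vertex.

**Shape 3** — `<circle>` circle, stroke `#ff00ff` → cut (S851, F1144). Machine vertices: (209.25,138.43) → (206.63,144.76) → (200.30,147.38) → (193.97,144.76) → (191.35,138.43) → (193.97,132.10) → (200.30,129.48) → (206.63,132.10) → (209.25,138.43). Closed: final G1 returns to the first vertex.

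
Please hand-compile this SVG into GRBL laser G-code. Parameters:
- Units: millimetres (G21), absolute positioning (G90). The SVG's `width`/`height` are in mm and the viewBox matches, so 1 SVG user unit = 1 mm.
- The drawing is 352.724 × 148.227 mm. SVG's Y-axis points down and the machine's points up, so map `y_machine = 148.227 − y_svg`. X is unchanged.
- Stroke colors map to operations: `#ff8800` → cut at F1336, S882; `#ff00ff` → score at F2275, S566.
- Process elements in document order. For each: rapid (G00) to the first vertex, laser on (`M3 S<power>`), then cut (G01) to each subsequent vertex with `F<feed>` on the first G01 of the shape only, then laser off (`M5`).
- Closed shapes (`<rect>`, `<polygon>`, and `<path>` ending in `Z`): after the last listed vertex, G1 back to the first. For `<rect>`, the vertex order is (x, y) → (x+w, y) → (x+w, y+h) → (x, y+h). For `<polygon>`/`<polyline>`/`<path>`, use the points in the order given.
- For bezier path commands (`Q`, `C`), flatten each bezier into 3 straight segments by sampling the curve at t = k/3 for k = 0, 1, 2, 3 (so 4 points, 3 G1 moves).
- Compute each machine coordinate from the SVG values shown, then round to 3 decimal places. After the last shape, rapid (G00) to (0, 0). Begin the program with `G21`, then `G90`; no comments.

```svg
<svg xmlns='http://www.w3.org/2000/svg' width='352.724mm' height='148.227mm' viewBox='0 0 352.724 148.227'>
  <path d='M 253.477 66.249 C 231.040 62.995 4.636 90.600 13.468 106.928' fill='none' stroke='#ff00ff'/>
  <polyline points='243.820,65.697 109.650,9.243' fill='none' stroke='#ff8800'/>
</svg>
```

G21
G90
G00 X253.477 Y81.978
M3 S566
G01 X179.318 Y76.506 F2275
G01 X66.781 Y59.825
G01 X13.468 Y41.299
M5
G00 X243.820 Y82.530
M3 S882
G01 X109.650 Y138.984 F1336
M5
G00 X0.000 Y0.000

Since the viewBox matches the mm dimensions, user units are millimetres directly. The only transform is the Y-flip y_m = 148.227 − y_svg.

Shape 1 is a cubic bezier drawn with `<path>`. Its stroke #ff00ff means score at S566, F2275. After flipping Y the toolpath is (253.477,81.978) → (179.318,76.506) → (66.781,59.825) → (13.468,41.299).

Shape 2 is a line segment drawn with `<polyline>`. Its stroke #ff8800 means cut at S882, F1336. After flipping Y the toolpath is (243.820,82.530) → (109.650,138.984).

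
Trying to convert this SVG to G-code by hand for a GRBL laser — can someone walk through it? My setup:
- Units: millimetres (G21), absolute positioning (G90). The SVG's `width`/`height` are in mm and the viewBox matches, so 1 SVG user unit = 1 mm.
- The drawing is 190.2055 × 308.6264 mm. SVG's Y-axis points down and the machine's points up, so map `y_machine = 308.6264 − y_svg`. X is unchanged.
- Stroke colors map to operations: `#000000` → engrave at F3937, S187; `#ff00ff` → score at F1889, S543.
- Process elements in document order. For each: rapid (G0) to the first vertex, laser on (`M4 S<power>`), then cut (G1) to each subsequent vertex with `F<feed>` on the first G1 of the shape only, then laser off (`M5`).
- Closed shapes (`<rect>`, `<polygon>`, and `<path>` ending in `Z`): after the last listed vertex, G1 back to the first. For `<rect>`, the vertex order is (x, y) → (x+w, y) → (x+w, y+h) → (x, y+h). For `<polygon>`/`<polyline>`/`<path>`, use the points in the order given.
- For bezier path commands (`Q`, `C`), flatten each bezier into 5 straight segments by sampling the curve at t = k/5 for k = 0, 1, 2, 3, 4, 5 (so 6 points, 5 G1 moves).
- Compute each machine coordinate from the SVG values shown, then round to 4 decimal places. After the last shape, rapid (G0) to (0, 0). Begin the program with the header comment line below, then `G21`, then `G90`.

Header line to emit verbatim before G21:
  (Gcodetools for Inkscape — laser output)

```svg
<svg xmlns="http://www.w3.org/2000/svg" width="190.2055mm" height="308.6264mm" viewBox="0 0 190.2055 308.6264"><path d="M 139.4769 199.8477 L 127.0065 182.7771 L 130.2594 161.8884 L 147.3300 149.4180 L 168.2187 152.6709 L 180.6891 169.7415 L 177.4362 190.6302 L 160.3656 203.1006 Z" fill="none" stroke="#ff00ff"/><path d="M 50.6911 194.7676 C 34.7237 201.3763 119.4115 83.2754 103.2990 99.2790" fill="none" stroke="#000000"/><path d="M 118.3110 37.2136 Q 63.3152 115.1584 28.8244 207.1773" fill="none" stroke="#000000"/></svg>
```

(Gcodetools for Inkscape — laser output)
G21
G90
G0 X139.4769 Y108.7787
M4 S543
G1 X127.0065 Y125.8493 F1889
G1 X130.2594 Y146.7380
G1 X147.3300 Y159.2084
G1 X168.2187 Y155.9555
G1 X180.6891 Y138.8849
G1 X177.4362 Y117.9962
G1 X160.3656 Y105.5258
G1 X139.4769 Y108.7787
M5
G0 X50.6911 Y113.8588
M4 S187
G1 X51.5776 Y122.7882 F3937
G1 X66.9516 Y149.2249
G1 X87.1430 Y180.7457
G1 X102.4821 Y204.9275
G1 X103.2990 Y209.3474
M5
G0 X118.3110 Y271.4128
M4 S187
G1 X97.1329 Y239.6719 F3937
G1 X77.5952 Y206.8051
G1 X59.6978 Y172.8124
G1 X43.4409 Y137.6937
G1 X28.8244 Y101.4491
M5
G0 X0.0000 Y0.0000

1 u = 1 mm; y_m = 308.6264 − y.

[1] `<path>` regular polygon, #ff00ff→score S543 F1889: (139.4769,108.7787) → (127.0065,125.8493) → (130.2594,146.7380) → (147.3300,159.2084) → (168.2187,155.9555) → (180.6891,138.8849) → (177.4362,117.9962) → (160.3656,105.5258) → (139.4769,108.7787) (closed)

[2] `<path>` cubic bezier, #000000→engrave S187 F3937: (50.6911,113.8588) → (51.5776,122.7882) → (66.9516,149.2249) → (87.1430,180.7457) → (102.4821,204.9275) → (103.2990,209.3474)

[3] `<path>` quadratic bezier, #000000→engrave S187 F3937: (118.3110,271.4128) → (97.1329,239.6719) → (77.5952,206.8051) → (59.6978,172.8124) → (43.4409,137.6937) → (28.8244,101.4491)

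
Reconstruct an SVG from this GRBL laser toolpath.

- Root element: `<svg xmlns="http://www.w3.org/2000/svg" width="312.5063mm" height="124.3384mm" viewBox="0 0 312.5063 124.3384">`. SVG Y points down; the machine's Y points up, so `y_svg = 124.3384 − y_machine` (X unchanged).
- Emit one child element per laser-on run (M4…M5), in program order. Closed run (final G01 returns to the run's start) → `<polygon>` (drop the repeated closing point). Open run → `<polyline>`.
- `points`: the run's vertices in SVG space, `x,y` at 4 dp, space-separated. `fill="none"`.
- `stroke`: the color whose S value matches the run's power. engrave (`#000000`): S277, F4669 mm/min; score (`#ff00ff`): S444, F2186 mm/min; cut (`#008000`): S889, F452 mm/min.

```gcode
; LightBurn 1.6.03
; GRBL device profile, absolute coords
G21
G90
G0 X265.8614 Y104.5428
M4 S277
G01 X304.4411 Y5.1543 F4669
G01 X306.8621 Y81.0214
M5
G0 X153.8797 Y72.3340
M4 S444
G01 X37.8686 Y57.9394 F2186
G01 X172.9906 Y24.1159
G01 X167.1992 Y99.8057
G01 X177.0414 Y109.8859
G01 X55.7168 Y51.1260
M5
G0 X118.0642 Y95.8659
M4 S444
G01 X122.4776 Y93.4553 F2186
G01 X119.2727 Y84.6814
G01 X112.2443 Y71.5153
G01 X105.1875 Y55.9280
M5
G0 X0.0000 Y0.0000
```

<svg xmlns="http://www.w3.org/2000/svg" width="312.5063mm" height="124.3384mm" viewBox="0 0 312.5063 124.3384">
  <polyline points="265.8614,19.7956 304.4411,119.1841 306.8621,43.3170" fill="none" stroke="#000000"/>
  <polyline points="153.8797,52.0044 37.8686,66.3990 172.9906,100.2225 167.1992,24.5327 177.0414,14.4525 55.7168,73.2124" fill="none" stroke="#ff00ff"/>
  <polyline points="118.0642,28.4725 122.4776,30.8831 119.2727,39.6570 112.2443,52.8231 105.1875,68.4104" fill="none" stroke="#ff00ff"/>
</svg>

Each laser-on run becomes one SVG element. Flip Y back into SVG space with y_svg = 124.3384 − y_machine.

Run 1: S277 ⇒ engrave layer `#000000`. The run is open, so emit a `<polyline>` with points (Y-flipped): 265.8614,19.7956 304.4411,119.1841 306.8621,43.3170.

Run 2: power S444 maps to stroke `#ff00ff` (score). The run is open, so emit a `<polyline>` with points (Y-flipped): 153.8797,52.0044 37.8686,66.3990 172.9906,100.2225 167.1992,24.5327 177.0414,14.4525 55.7168,73.2124.

Run 3: S444 ⇒ score layer `#ff00ff`. The run is open, so emit a `<polyline>` with points (Y-flipped): 118.0642,28.4725 122.4776,30.8831 119.2727,39.6570 112.2443,52.8231 105.1875,68.4104.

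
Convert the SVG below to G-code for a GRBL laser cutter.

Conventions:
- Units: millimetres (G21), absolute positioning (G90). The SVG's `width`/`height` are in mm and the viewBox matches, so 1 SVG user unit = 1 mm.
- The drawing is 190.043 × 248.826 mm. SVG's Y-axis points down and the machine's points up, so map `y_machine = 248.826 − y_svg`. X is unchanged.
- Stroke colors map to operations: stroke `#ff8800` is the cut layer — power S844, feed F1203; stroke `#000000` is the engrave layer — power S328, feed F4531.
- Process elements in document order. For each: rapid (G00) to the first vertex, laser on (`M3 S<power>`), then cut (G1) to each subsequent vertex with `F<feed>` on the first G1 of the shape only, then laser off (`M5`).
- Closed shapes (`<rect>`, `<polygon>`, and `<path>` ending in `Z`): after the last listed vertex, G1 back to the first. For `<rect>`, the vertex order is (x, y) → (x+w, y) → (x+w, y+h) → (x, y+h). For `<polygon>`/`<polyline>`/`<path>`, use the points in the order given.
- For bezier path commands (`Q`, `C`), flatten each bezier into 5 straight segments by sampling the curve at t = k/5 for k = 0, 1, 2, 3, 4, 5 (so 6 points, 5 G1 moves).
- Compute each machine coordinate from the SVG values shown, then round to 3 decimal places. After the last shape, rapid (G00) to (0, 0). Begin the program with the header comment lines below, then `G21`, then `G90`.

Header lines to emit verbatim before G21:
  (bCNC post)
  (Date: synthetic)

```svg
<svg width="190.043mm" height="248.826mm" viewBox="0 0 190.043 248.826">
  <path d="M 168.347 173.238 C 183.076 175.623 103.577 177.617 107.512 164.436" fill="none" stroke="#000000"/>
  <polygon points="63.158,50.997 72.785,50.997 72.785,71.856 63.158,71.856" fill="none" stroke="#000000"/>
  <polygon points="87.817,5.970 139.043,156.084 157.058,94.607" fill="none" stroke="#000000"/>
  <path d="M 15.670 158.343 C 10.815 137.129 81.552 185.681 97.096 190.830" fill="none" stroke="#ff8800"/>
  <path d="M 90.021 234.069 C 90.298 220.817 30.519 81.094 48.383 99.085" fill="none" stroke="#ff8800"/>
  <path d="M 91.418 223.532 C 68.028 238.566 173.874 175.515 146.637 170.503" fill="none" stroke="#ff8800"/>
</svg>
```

(bCNC post)
(Date: synthetic)
G21
G90
G00 X168.347 Y75.588
M3 S328
G1 X167.298 Y74.322 F4531
G1 X152.163 Y73.860
G1 X131.468 Y74.911
G1 X113.742 Y78.184
G1 X107.512 Y84.390
M5
G00 X63.158 Y197.829
M3 S328
G1 X72.785 Y197.829 F4531
G1 X72.785 Y176.970
G1 X63.158 Y176.970
G1 X63.158 Y197.829
M5
G00 X87.817 Y242.856
M3 S328
G1 X139.043 Y92.742 F4531
G1 X157.058 Y154.219
G1 X87.817 Y242.856
M5
G00 X15.670 Y90.483
M3 S844
G1 X20.782 Y95.745 F1203
G1 X37.758 Y89.695
G1 X60.321 Y77.765
G1 X82.193 Y65.388
G1 X97.096 Y57.996
M5
G00 X90.021 Y14.757
M3 S844
G1 X84.082 Y35.611 F1203
G1 X70.339 Y73.178
G1 X55.402 Y113.815
G1 X45.880 Y143.883
G1 X48.383 Y149.741
M5
G00 X91.418 Y25.294
M3 S844
G1 X90.794 Y24.555 F1203
G1 X108.595 Y36.022
G1 X132.230 Y53.162
G1 X149.108 Y69.440
G1 X146.637 Y78.323
M5
G00 X0.000 Y0.000

viewBox `0 0 190.043 248.826` with mm width/height → 1 unit = 1 mm. Flip: y_m = 248.826 − y_svg.

**Shape 1** — `<path>` cubic bezier, stroke `#000000` → engrave (S328, F4531). Control points (SVG): P0=(168.347,173.238), P1=(183.076,175.623), P2=(103.577,177.617), P3=(107.512,164.436); sampled at t=k/5. Machine vertices: (168.347,75.588) → (167.298,74.322) → (152.163,73.860) → (131.468,74.911) → (113.742,78.184) → (107.512,84.390). Open path.

**Shape 2** — `<polygon>` rectangle, stroke `#000000` → engrave (S328, F4531). Machine vertices: (63.158,197.829) → (72.785,197.829) → (72.785,176.970) → (63.158,176.970) → (63.158,197.829). Closed: final G1 returns to the first vertex.

**Shape 3** — `<polygon>` closed polygon, stroke `#000000` → engrave (S328, F4531). Machine vertices: (87.817,242.856) → (139.043,92.742) → (157.058,154.219) → (87.817,242.856). Closed: final G1 returns to the first vertex.

**Shape 4** — `<path>` cubic bezier, stroke `#ff8800` → cut (S844, F1203). Control points (SVG): P0=(15.670,158.343), P1=(10.815,137.129), P2=(81.552,185.681), P3=(97.096,190.830); sampled at t=k/5. Machine vertices: (15.670,90.483) → (20.782,95.745) → (37.758,89.695) → (60.321,77.765) → (82.193,65.388) → (97.096,57.996). Open path.

**Shape 5** — `<path>` cubic bezier, stroke `#ff8800` → cut (S844, F1203). Control points (SVG): P0=(90.021,234.069), P1=(90.298,220.817), P2=(30.519,81.094), P3=(48.383,99.085); sampled at t=k/5. Machine vertices: (90.021,14.757) → (84.082,35.611) → (70.339,73.178) → (55.402,113.815) → (45.880,143.883) → (48.383,149.741). Open path.

**Shape 6** — `<path>` cubic bezier, stroke `#ff8800` → cut (S844, F1203). Control points (SVG): P0=(91.418,223.532), P1=(68.028,238.566), P2=(173.874,175.515), P3=(146.637,170.503); sampled at t=k/5. Machine vertices: (91.418,25.294) → (90.794,24.555) → (108.595,36.022) → (132.230,53.162) → (149.108,69.440) → (146.637,78.323). Open path.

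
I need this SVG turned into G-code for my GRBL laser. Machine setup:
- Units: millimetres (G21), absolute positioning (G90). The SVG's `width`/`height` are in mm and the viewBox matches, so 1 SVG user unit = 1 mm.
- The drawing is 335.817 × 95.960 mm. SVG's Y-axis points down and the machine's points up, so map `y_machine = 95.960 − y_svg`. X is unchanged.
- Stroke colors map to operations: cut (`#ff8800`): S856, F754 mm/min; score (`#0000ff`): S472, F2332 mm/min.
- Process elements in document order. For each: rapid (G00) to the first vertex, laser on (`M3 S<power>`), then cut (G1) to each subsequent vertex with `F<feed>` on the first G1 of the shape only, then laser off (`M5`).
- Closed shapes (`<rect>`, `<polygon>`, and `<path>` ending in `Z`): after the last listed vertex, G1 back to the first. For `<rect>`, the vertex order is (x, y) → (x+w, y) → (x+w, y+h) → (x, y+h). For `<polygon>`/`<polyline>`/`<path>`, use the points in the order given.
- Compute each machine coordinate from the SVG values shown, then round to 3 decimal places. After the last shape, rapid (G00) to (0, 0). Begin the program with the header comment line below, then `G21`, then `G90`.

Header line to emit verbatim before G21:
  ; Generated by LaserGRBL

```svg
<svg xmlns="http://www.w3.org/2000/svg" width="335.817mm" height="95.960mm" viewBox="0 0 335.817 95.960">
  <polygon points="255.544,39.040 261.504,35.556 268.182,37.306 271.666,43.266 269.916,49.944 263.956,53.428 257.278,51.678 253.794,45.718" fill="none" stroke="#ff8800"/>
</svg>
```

viewBox `0 0 335.817 95.960` with mm width/height → 1 unit = 1 mm. Flip: y_m = 95.960 − y_svg.

**Shape 1** — `<polygon>` regular polygon, stroke `#ff8800` → cut (S856, F754). Machine vertices: (255.544,56.920) → (261.504,60.404) → (268.182,58.654) → (271.666,52.694) → (269.916,46.016) → (263.956,42.532) → (257.278,44.282) → (253.794,50.242) → (255.544,56.920). Closed: final G1 returns to the first vertex.

; Generated by LaserGRBL
G21
G90
G00 X255.544 Y56.920
M3 S856
G1 X261.504 Y60.404 F754
G1 X268.182 Y58.654
G1 X271.666 Y52.694
G1 X269.916 Y46.016
G1 X263.956 Y42.532
G1 X257.278 Y44.282
G1 X253.794 Y50.242
G1 X255.544 Y56.920
M5
G00 X0.000 Y0.000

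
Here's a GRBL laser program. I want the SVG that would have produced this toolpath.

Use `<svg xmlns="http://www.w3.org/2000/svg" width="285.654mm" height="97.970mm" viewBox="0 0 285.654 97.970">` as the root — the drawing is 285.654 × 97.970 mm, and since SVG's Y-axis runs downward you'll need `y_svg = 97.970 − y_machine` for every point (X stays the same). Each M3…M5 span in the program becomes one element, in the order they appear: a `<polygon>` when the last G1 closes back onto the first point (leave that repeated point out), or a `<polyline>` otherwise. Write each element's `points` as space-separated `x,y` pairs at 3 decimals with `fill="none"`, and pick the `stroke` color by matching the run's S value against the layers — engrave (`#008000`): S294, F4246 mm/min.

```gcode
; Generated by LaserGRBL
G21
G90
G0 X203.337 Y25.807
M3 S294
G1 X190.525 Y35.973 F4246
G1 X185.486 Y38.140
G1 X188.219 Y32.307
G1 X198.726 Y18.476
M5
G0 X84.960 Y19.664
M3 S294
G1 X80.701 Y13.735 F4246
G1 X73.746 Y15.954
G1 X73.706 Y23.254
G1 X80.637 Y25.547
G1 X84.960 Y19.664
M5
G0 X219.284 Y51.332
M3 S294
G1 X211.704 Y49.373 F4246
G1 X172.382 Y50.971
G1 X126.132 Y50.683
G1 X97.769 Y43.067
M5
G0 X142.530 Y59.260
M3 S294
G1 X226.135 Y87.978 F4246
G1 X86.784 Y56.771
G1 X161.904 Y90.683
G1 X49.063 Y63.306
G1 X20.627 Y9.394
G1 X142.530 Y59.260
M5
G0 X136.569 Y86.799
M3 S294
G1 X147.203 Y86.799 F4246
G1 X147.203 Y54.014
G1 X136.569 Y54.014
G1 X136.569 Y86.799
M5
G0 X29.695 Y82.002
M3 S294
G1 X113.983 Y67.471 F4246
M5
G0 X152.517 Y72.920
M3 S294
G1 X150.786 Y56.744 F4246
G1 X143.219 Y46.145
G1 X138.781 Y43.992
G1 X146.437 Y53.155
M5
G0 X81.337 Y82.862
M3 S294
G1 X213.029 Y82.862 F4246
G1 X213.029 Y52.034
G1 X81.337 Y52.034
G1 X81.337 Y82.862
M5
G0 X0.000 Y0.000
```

<svg xmlns="http://www.w3.org/2000/svg" width="285.654mm" height="97.970mm" viewBox="0 0 285.654 97.970">
  <polyline points="203.337,72.163 190.525,61.997 185.486,59.830 188.219,65.663 198.726,79.494" fill="none" stroke="#008000"/>
  <polygon points="84.960,78.306 80.701,84.235 73.746,82.016 73.706,74.716 80.637,72.423" fill="none" stroke="#008000"/>
  <polyline points="219.284,46.638 211.704,48.597 172.382,46.999 126.132,47.287 97.769,54.903" fill="none" stroke="#008000"/>
  <polygon points="142.530,38.710 226.135,9.992 86.784,41.199 161.904,7.287 49.063,34.664 20.627,88.576" fill="none" stroke="#008000"/>
  <polygon points="136.569,11.171 147.203,11.171 147.203,43.956 136.569,43.956" fill="none" stroke="#008000"/>
  <polyline points="29.695,15.968 113.983,30.499" fill="none" stroke="#008000"/>
  <polyline points="152.517,25.050 150.786,41.226 143.219,51.825 138.781,53.978 146.437,44.815" fill="none" stroke="#008000"/>
  <polygon points="81.337,15.108 213.029,15.108 213.029,45.936 81.337,45.936" fill="none" stroke="#008000"/>
</svg>

y_svg = 97.970 − y_m. Every run uses S294, so all elements get stroke `#008000` (engrave).

[1] open run; points: 203.337,72.163 190.525,61.997 185.486,59.830 188.219,65.663 198.726,79.494

[2] closed run; points: 84.960,78.306 80.701,84.235 73.746,82.016 73.706,74.716 80.637,72.423

[3] open run; points: 219.284,46.638 211.704,48.597 172.382,46.999 126.132,47.287 97.769,54.903

[4] closed run; points: 142.530,38.710 226.135,9.992 86.784,41.199 161.904,7.287 49.063,34.664 20.627,88.576

[5] closed run; points: 136.569,11.171 147.203,11.171 147.203,43.956 136.569,43.956

[6] open run; points: 29.695,15.968 113.983,30.499

[7] open run; points: 152.517,25.050 150.786,41.226 143.219,51.825 138.781,53.978 146.437,44.815

[8] closed run; points: 81.337,15.108 213.029,15.108 213.029,45.936 81.337,45.936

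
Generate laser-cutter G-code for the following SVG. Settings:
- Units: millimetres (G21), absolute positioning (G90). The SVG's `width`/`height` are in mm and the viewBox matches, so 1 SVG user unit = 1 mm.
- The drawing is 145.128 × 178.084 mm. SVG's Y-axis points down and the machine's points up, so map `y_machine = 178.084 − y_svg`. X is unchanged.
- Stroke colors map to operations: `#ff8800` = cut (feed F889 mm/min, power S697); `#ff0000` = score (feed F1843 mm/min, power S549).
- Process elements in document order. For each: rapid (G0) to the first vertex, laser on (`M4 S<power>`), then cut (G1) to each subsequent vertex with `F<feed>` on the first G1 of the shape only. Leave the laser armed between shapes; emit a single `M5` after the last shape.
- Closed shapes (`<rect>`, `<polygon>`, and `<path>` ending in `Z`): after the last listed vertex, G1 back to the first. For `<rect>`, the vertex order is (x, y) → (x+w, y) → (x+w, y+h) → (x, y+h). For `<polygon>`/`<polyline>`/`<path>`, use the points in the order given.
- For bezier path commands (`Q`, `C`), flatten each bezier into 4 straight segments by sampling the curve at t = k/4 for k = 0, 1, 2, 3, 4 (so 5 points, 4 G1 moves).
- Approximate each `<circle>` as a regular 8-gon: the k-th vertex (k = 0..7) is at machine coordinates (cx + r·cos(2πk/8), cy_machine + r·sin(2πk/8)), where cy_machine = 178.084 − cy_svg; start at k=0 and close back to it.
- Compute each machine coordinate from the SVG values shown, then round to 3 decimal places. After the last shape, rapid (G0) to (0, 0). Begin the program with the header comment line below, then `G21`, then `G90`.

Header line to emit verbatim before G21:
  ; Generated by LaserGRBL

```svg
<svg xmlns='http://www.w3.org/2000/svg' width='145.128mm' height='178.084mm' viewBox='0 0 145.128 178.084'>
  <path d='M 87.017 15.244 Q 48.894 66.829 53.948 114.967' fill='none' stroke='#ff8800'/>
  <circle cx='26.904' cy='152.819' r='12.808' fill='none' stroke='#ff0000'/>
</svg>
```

Since the viewBox matches the mm dimensions, user units are millimetres directly. The only transform is the Y-flip y_m = 178.084 − y_svg.

Shape 1 is a quadratic bezier drawn with `<path>`. Its stroke #ff8800 means cut at S697, F889. After flipping Y the toolpath is (87.017,162.840) → (70.654,137.263) → (59.688,112.117) → (54.120,87.401) → (53.948,63.117).

Shape 2 is a circle drawn with `<circle>`. Its stroke #ff0000 means score at S549, F1843. After flipping Y the toolpath is (39.712,25.265) → (35.961,34.322) → (26.904,38.073) → (17.847,34.322) → (14.096,25.265) → (17.847,16.208) → (26.904,12.457) → (35.961,16.208) → (39.712,25.265), returning to the start.

; Generated by LaserGRBL
G21
G90
G0 X87.017 Y162.840
M4 S697
G1 X70.654 Y137.263 F889
G1 X59.688 Y112.117
G1 X54.120 Y87.401
G1 X53.948 Y63.117
G0 X39.712 Y25.265
M4 S549
G1 X35.961 Y34.322 F1843
G1 X26.904 Y38.073
G1 X17.847 Y34.322
G1 X14.096 Y25.265
G1 X17.847 Y16.208
G1 X26.904 Y12.457
G1 X35.961 Y16.208
G1 X39.712 Y25.265
M5
G0 X0.000 Y0.000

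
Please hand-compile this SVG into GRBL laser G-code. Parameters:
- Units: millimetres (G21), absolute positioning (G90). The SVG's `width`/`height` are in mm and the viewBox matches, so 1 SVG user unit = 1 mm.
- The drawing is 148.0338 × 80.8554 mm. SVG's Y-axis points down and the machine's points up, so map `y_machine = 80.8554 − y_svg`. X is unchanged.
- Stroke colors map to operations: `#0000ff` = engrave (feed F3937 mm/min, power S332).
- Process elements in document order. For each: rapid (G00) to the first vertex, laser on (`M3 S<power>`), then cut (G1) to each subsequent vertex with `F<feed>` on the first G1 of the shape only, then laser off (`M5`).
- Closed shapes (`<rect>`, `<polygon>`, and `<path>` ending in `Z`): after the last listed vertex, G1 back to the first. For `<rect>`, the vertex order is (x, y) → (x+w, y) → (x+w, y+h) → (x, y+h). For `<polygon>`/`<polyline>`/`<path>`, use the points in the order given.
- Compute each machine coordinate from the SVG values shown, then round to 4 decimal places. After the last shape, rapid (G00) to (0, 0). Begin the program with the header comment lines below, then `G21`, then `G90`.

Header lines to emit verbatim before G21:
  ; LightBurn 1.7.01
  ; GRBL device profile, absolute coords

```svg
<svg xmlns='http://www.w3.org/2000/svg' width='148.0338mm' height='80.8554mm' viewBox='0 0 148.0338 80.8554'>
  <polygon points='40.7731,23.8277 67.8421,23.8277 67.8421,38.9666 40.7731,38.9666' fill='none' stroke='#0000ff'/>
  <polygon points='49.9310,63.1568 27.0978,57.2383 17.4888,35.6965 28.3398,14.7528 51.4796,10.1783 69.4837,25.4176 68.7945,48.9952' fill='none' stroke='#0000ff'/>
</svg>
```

; LightBurn 1.7.01
; GRBL device profile, absolute coords
G21
G90
G00 X40.7731 Y57.0277
M3 S332
G1 X67.8421 Y57.0277 F3937
G1 X67.8421 Y41.8888
G1 X40.7731 Y41.8888
G1 X40.7731 Y57.0277
M5
G00 X49.9310 Y17.6986
M3 S332
G1 X27.0978 Y23.6171 F3937
G1 X17.4888 Y45.1589
G1 X28.3398 Y66.1026
G1 X51.4796 Y70.6771
G1 X69.4837 Y55.4378
G1 X68.7945 Y31.8602
G1 X49.9310 Y17.6986
M5
G00 X0.0000 Y0.0000

1 u = 1 mm; y_m = 80.8554 − y.

[1] `<polygon>` rectangle, #0000ff→engrave S332 F3937: (40.7731,57.0277) → (67.8421,57.0277) → (67.8421,41.8888) → (40.7731,41.8888) → (40.7731,57.0277) (closed)

[2] `<polygon>` regular polygon, #0000ff→engrave S332 F3937: (49.9310,17.6986) → (27.0978,23.6171) → (17.4888,45.1589) → (28.3398,66.1026) → (51.4796,70.6771) → (69.4837,55.4378) → (68.7945,31.8602) → (49.9310,17.6986) (closed)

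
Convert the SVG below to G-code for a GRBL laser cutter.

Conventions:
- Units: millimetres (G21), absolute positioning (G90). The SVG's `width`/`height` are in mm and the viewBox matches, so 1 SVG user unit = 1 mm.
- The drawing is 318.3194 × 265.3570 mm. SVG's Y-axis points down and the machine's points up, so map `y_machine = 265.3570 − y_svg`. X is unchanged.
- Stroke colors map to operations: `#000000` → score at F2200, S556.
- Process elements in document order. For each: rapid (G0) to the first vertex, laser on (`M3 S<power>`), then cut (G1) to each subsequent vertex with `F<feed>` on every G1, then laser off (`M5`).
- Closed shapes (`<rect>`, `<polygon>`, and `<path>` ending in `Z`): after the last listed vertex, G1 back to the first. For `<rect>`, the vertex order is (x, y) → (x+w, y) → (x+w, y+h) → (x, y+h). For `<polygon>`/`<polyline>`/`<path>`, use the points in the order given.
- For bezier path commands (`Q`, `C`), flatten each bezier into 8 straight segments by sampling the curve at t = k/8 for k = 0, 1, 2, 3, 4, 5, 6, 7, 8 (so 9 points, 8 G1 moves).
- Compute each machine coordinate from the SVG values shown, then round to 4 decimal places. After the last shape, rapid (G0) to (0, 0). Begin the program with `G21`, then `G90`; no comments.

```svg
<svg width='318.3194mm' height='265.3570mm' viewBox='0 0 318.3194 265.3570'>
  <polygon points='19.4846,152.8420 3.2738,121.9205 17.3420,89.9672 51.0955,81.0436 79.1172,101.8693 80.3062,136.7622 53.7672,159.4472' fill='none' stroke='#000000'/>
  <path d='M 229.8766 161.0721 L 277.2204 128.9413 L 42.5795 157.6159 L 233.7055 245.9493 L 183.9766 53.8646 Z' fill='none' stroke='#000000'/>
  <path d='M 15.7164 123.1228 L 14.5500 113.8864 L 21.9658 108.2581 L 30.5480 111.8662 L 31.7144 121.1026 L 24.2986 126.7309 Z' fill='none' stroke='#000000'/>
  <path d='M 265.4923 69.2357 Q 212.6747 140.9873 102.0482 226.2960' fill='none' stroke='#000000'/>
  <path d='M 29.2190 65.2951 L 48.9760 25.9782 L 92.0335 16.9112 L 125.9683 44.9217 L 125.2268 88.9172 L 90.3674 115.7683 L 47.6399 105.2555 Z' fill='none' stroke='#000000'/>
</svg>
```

G21
G90
G0 X19.4846 Y112.5150
M3 S556
G1 X3.2738 Y143.4365 F2200
G1 X17.3420 Y175.3898 F2200
G1 X51.0955 Y184.3134 F2200
G1 X79.1172 Y163.4877 F2200
G1 X80.3062 Y128.5948 F2200
G1 X53.7672 Y105.9098 F2200
G1 X19.4846 Y112.5150 F2200
M5
G0 X229.8766 Y104.2849
M3 S556
G1 X277.2204 Y136.4157 F2200
G1 X42.5795 Y107.7411 F2200
G1 X233.7055 Y19.4077 F2200
G1 X183.9766 Y211.4924 F2200
G1 X229.8766 Y104.2849 F2200
M5
G0 X15.7164 Y142.2342
M3 S556
G1 X14.5500 Y151.4706 F2200
G1 X21.9658 Y157.0989 F2200
G1 X30.5480 Y153.4908 F2200
G1 X31.7144 Y144.2544 F2200
G1 X24.2986 Y138.6261 F2200
G1 X15.7164 Y142.2342 F2200
M5
G0 X265.4923 Y196.1213
M3 S556
G1 X251.3846 Y177.9716 F2200
G1 X235.4704 Y159.3982 F2200
G1 X217.7497 Y140.4011 F2200
G1 X198.2225 Y120.9804 F2200
G1 X176.8887 Y101.1361 F2200
G1 X153.7484 Y80.8680 F2200
G1 X128.8016 Y60.1763 F2200
G1 X102.0482 Y39.0610 F2200
M5
G0 X29.2190 Y200.0619
M3 S556
G1 X48.9760 Y239.3788 F2200
G1 X92.0335 Y248.4458 F2200
G1 X125.9683 Y220.4353 F2200
G1 X125.2268 Y176.4398 F2200
G1 X90.3674 Y149.5887 F2200
G1 X47.6399 Y160.1015 F2200
G1 X29.2190 Y200.0619 F2200
M5
G0 X0.0000 Y0.0000

Since the viewBox matches the mm dimensions, user units are millimetres directly. The only transform is the Y-flip y_m = 265.3570 − y_svg.

Shape 1 is a regular polygon drawn with `<polygon>`. Its stroke #000000 means score at S556, F2200. After flipping Y the toolpath is (19.4846,112.5150) → (3.2738,143.4365) → (17.3420,175.3898) → (51.0955,184.3134) → (79.1172,163.4877) → (80.3062,128.5948) → (53.7672,105.9098) → (19.4846,112.5150), returning to the start.

Shape 2 is a closed polygon drawn with `<path>`. Its stroke #000000 means score at S556, F2200. After flipping Y the toolpath is (229.8766,104.2849) → (277.2204,136.4157) → (42.5795,107.7411) → (233.7055,19.4077) → (183.9766,211.4924) → (229.8766,104.2849), returning to the start.

Shape 3 is a regular polygon drawn with `<path>`. Its stroke #000000 means score at S556, F2200. After flipping Y the toolpath is (15.7164,142.2342) → (14.5500,151.4706) → (21.9658,157.0989) → (30.5480,153.4908) → (31.7144,144.2544) → (24.2986,138.6261) → (15.7164,142.2342), returning to the start.

Shape 4 is a quadratic bezier drawn with `<path>`. Its stroke #000000 means score at S556, F2200. After flipping Y the toolpath is (265.4923,196.1213) → (251.3846,177.9716) → (235.4704,159.3982) → (217.7497,140.4011) → (198.2225,120.9804) → (176.8887,101.1361) → (153.7484,80.8680) → (128.8016,60.1763) → (102.0482,39.0610).

Shape 5 is a regular polygon drawn with `<path>`. Its stroke #000000 means score at S556, F2200. After flipping Y the toolpath is (29.2190,200.0619) → (48.9760,239.3788) → (92.0335,248.4458) → (125.9683,220.4353) → (125.2268,176.4398) → (90.3674,149.5887) → (47.6399,160.1015) → (29.2190,200.0619), returning to the start.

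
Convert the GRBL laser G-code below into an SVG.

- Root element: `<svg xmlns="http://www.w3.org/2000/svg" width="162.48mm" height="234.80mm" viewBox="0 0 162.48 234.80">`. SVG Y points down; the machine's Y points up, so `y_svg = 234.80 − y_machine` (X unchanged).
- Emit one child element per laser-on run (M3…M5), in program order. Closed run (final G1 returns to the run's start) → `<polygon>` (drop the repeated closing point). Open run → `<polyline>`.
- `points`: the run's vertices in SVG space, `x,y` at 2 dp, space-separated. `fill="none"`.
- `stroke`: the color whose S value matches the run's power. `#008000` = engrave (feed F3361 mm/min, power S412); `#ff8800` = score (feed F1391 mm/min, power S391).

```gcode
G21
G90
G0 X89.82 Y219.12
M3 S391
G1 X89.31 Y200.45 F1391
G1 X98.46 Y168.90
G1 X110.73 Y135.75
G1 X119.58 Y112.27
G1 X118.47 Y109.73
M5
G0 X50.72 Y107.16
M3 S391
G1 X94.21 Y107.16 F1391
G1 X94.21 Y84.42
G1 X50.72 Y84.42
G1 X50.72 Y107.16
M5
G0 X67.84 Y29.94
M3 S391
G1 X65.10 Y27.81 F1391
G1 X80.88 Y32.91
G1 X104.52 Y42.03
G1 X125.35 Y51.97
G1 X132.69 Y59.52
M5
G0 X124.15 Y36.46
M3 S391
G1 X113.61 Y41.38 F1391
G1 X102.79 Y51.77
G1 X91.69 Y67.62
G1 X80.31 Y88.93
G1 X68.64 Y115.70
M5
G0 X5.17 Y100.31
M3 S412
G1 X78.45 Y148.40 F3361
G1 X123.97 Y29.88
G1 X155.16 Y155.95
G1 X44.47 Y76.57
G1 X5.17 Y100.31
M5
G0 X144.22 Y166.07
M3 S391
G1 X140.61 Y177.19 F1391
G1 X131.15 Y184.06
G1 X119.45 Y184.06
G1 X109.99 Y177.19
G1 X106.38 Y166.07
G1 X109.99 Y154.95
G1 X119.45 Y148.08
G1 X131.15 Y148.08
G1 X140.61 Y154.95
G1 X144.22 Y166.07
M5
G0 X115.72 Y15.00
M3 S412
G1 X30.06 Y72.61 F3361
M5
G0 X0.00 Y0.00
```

<svg xmlns="http://www.w3.org/2000/svg" width="162.48mm" height="234.80mm" viewBox="0 0 162.48 234.80">
  <polyline points="89.82,15.68 89.31,34.35 98.46,65.90 110.73,99.05 119.58,122.53 118.47,125.07" fill="none" stroke="#ff8800"/>
  <polygon points="50.72,127.64 94.21,127.64 94.21,150.38 50.72,150.38" fill="none" stroke="#ff8800"/>
  <polyline points="67.84,204.86 65.10,206.99 80.88,201.89 104.52,192.77 125.35,182.83 132.69,175.28" fill="none" stroke="#ff8800"/>
  <polyline points="124.15,198.34 113.61,193.42 102.79,183.03 91.69,167.18 80.31,145.87 68.64,119.10" fill="none" stroke="#ff8800"/>
  <polygon points="5.17,134.49 78.45,86.40 123.97,204.92 155.16,78.85 44.47,158.23" fill="none" stroke="#008000"/>
  <polygon points="144.22,68.73 140.61,57.61 131.15,50.74 119.45,50.74 109.99,57.61 106.38,68.73 109.99,79.85 119.45,86.72 131.15,86.72 140.61,79.85" fill="none" stroke="#ff8800"/>
  <polyline points="115.72,219.80 30.06,162.19" fill="none" stroke="#008000"/>
</svg>

y_svg = 234.80 − y_m.

[1] S391→`#ff8800` (score); open run; points: 89.82,15.68 89.31,34.35 98.46,65.90 110.73,99.05 119.58,122.53 118.47,125.07

[2] S391→`#ff8800` (score); closed run; points: 50.72,127.64 94.21,127.64 94.21,150.38 50.72,150.38

[3] S391→`#ff8800` (score); open run; points: 67.84,204.86 65.10,206.99 80.88,201.89 104.52,192.77 125.35,182.83 132.69,175.28

[4] S391→`#ff8800` (score); open run; points: 124.15,198.34 113.61,193.42 102.79,183.03 91.69,167.18 80.31,145.87 68.64,119.10

[5] S412→`#008000` (engrave); closed run; points: 5.17,134.49 78.45,86.40 123.97,204.92 155.16,78.85 44.47,158.23

[6] S391→`#ff8800` (score); closed run; points: 144.22,68.73 140.61,57.61 131.15,50.74 119.45,50.74 109.99,57.61 106.38,68.73 109.99,79.85 119.45,86.72 131.15,86.72 140.61,79.85

[7] S412→`#008000` (engrave); open run; points: 115.72,219.80 30.06,162.19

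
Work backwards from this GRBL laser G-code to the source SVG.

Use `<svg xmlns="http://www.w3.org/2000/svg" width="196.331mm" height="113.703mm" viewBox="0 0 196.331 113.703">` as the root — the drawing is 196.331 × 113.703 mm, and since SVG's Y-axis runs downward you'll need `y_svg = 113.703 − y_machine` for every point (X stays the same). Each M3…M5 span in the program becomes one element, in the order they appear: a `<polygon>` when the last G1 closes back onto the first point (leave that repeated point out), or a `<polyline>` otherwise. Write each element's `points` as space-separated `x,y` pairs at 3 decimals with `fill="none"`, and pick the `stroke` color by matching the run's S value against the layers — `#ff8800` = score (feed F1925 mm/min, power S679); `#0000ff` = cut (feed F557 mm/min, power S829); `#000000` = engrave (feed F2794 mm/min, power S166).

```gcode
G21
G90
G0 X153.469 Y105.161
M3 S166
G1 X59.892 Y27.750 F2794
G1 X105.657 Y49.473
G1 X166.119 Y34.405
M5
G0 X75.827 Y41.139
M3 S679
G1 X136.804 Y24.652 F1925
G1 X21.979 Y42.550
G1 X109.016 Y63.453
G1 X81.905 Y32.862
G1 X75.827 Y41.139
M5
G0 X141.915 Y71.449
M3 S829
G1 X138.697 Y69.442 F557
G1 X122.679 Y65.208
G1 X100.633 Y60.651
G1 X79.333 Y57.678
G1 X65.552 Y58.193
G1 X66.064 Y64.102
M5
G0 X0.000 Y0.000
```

Machine Y-up, SVG Y-down with viewBox height 113.703, so y_svg = 113.703 − y_machine; X carries over.

Run 1: S166 ⇒ engrave layer `#000000`. The run is open, so emit a `<polyline>` with points (Y-flipped): 153.469,8.542 59.892,85.953 105.657,64.230 166.119,79.298.

Run 2: the run's S679 means `#ff8800` (score). The run returns to its start, so emit a `<polygon>` with points (Y-flipped): 75.827,72.564 136.804,89.051 21.979,71.153 109.016,50.250 81.905,80.841.

Run 3: the run's S829 means `#0000ff` (cut). The run is open, so emit a `<polyline>` with points (Y-flipped): 141.915,42.254 138.697,44.261 122.679,48.495 100.633,53.052 79.333,56.025 65.552,55.510 66.064,49.601.

<svg xmlns="http://www.w3.org/2000/svg" width="196.331mm" height="113.703mm" viewBox="0 0 196.331 113.703">
  <polyline points="153.469,8.542 59.892,85.953 105.657,64.230 166.119,79.298" fill="none" stroke="#000000"/>
  <polygon points="75.827,72.564 136.804,89.051 21.979,71.153 109.016,50.250 81.905,80.841" fill="none" stroke="#ff8800"/>
  <polyline points="141.915,42.254 138.697,44.261 122.679,48.495 100.633,53.052 79.333,56.025 65.552,55.510 66.064,49.601" fill="none" stroke="#0000ff"/>
</svg>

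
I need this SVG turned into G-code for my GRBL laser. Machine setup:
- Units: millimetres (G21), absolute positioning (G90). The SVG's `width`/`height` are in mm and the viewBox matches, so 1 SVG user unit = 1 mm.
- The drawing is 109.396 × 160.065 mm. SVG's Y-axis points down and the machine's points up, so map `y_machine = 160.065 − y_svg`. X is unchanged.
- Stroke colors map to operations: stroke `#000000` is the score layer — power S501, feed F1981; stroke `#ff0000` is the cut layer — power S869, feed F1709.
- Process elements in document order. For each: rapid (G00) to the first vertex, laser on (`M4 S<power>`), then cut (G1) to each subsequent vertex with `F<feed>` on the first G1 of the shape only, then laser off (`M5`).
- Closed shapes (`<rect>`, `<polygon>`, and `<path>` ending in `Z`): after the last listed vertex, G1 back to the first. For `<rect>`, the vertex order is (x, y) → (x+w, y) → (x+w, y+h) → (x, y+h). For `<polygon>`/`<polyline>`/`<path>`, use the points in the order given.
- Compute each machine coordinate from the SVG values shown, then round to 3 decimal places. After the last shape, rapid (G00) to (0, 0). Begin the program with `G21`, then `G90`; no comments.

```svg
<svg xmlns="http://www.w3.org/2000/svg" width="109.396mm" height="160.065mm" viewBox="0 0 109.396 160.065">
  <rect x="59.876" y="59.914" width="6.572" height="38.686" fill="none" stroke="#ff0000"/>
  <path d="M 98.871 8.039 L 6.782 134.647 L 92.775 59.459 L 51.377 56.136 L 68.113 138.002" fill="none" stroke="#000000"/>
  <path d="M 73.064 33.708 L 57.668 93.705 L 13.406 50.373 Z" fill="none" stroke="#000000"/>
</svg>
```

viewBox `0 0 109.396 160.065` with mm width/height → 1 unit = 1 mm. Flip: y_m = 160.065 − y_svg.

**Shape 1** — `<rect>` rectangle, stroke `#ff0000` → cut (S869, F1709). Machine vertices: (59.876,100.151) → (66.448,100.151) → (66.448,61.465) → (59.876,61.465) → (59.876,100.151). Closed: final G1 returns to the first vertex.

**Shape 2** — `<path>` open polyline, stroke `#000000` → score (S501, F1981). Machine vertices: (98.871,152.026) → (6.782,25.418) → (92.775,100.606) → (51.377,103.929) → (68.113,22.063). Open path.

**Shape 3** — `<path>` regular polygon, stroke `#000000` → score (S501, F1981). Machine vertices: (73.064,126.357) → (57.668,66.360) → (13.406,109.692) → (73.064,126.357). Closed: final G1 returns to the first vertex.

G21
G90
G00 X59.876 Y100.151
M4 S869
G1 X66.448 Y100.151 F1709
G1 X66.448 Y61.465
G1 X59.876 Y61.465
G1 X59.876 Y100.151
M5
G00 X98.871 Y152.026
M4 S501
G1 X6.782 Y25.418 F1981
G1 X92.775 Y100.606
G1 X51.377 Y103.929
G1 X68.113 Y22.063
M5
G00 X73.064 Y126.357
M4 S501
G1 X57.668 Y66.360 F1981
G1 X13.406 Y109.692
G1 X73.064 Y126.357
M5
G00 X0.000 Y0.000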